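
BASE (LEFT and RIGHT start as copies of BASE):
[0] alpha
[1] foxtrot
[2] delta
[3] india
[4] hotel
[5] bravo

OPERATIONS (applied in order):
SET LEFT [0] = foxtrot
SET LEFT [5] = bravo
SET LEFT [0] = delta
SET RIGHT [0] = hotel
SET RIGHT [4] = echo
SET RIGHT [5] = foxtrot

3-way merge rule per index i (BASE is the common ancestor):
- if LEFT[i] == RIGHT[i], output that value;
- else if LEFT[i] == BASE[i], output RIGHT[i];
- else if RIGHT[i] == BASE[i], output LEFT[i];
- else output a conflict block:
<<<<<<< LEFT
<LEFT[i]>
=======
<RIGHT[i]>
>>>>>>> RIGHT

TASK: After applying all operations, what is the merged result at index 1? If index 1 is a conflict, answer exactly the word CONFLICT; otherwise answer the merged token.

Final LEFT:  [delta, foxtrot, delta, india, hotel, bravo]
Final RIGHT: [hotel, foxtrot, delta, india, echo, foxtrot]
i=0: BASE=alpha L=delta R=hotel all differ -> CONFLICT
i=1: L=foxtrot R=foxtrot -> agree -> foxtrot
i=2: L=delta R=delta -> agree -> delta
i=3: L=india R=india -> agree -> india
i=4: L=hotel=BASE, R=echo -> take RIGHT -> echo
i=5: L=bravo=BASE, R=foxtrot -> take RIGHT -> foxtrot
Index 1 -> foxtrot

Answer: foxtrot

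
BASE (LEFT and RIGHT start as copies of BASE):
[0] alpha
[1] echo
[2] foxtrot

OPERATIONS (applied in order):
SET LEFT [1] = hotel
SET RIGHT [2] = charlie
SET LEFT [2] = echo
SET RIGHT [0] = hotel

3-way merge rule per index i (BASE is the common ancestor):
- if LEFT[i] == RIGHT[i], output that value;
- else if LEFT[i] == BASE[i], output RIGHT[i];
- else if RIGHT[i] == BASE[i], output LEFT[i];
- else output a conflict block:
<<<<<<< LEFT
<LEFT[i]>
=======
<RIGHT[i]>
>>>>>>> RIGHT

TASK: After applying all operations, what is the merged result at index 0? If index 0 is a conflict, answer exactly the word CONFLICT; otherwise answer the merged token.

Answer: hotel

Derivation:
Final LEFT:  [alpha, hotel, echo]
Final RIGHT: [hotel, echo, charlie]
i=0: L=alpha=BASE, R=hotel -> take RIGHT -> hotel
i=1: L=hotel, R=echo=BASE -> take LEFT -> hotel
i=2: BASE=foxtrot L=echo R=charlie all differ -> CONFLICT
Index 0 -> hotel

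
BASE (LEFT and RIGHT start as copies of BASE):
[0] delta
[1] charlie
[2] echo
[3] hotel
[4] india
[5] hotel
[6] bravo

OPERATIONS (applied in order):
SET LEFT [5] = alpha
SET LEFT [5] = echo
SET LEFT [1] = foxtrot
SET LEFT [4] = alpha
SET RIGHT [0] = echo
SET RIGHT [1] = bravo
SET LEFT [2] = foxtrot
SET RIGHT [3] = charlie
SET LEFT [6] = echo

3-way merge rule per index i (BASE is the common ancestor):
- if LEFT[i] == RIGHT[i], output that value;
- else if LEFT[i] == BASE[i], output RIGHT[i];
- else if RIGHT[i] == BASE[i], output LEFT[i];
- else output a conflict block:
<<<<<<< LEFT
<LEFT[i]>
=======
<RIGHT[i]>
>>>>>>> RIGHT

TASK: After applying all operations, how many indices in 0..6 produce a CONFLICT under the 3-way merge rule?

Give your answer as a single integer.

Final LEFT:  [delta, foxtrot, foxtrot, hotel, alpha, echo, echo]
Final RIGHT: [echo, bravo, echo, charlie, india, hotel, bravo]
i=0: L=delta=BASE, R=echo -> take RIGHT -> echo
i=1: BASE=charlie L=foxtrot R=bravo all differ -> CONFLICT
i=2: L=foxtrot, R=echo=BASE -> take LEFT -> foxtrot
i=3: L=hotel=BASE, R=charlie -> take RIGHT -> charlie
i=4: L=alpha, R=india=BASE -> take LEFT -> alpha
i=5: L=echo, R=hotel=BASE -> take LEFT -> echo
i=6: L=echo, R=bravo=BASE -> take LEFT -> echo
Conflict count: 1

Answer: 1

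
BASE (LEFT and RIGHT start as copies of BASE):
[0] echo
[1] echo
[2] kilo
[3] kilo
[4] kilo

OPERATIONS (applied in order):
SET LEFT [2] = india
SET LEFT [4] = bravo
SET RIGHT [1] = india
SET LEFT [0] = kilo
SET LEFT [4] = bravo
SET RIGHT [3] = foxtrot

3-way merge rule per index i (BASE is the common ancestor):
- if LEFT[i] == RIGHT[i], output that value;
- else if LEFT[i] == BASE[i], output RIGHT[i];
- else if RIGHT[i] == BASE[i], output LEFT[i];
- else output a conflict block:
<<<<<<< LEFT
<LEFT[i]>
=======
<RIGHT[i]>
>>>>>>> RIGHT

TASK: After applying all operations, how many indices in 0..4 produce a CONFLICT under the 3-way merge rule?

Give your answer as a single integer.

Answer: 0

Derivation:
Final LEFT:  [kilo, echo, india, kilo, bravo]
Final RIGHT: [echo, india, kilo, foxtrot, kilo]
i=0: L=kilo, R=echo=BASE -> take LEFT -> kilo
i=1: L=echo=BASE, R=india -> take RIGHT -> india
i=2: L=india, R=kilo=BASE -> take LEFT -> india
i=3: L=kilo=BASE, R=foxtrot -> take RIGHT -> foxtrot
i=4: L=bravo, R=kilo=BASE -> take LEFT -> bravo
Conflict count: 0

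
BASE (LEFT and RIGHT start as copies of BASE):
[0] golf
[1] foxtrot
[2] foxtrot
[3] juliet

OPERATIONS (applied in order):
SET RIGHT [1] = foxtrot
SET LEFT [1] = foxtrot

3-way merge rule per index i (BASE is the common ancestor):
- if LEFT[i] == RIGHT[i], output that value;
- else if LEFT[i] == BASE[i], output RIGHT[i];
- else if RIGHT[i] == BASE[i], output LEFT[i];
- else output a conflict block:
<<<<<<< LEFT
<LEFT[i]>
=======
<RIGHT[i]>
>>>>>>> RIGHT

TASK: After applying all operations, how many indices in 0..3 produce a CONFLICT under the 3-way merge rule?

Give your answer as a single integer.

Answer: 0

Derivation:
Final LEFT:  [golf, foxtrot, foxtrot, juliet]
Final RIGHT: [golf, foxtrot, foxtrot, juliet]
i=0: L=golf R=golf -> agree -> golf
i=1: L=foxtrot R=foxtrot -> agree -> foxtrot
i=2: L=foxtrot R=foxtrot -> agree -> foxtrot
i=3: L=juliet R=juliet -> agree -> juliet
Conflict count: 0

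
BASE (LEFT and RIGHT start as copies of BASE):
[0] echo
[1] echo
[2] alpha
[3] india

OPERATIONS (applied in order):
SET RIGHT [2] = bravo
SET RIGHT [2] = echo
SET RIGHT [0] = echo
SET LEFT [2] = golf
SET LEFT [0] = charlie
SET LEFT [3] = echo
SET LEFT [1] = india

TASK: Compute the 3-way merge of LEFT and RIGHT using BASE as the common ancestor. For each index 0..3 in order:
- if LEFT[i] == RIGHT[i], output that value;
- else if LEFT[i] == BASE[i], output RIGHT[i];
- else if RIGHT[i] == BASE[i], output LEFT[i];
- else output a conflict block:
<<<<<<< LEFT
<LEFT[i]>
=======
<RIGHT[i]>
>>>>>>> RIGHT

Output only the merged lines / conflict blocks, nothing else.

Final LEFT:  [charlie, india, golf, echo]
Final RIGHT: [echo, echo, echo, india]
i=0: L=charlie, R=echo=BASE -> take LEFT -> charlie
i=1: L=india, R=echo=BASE -> take LEFT -> india
i=2: BASE=alpha L=golf R=echo all differ -> CONFLICT
i=3: L=echo, R=india=BASE -> take LEFT -> echo

Answer: charlie
india
<<<<<<< LEFT
golf
=======
echo
>>>>>>> RIGHT
echo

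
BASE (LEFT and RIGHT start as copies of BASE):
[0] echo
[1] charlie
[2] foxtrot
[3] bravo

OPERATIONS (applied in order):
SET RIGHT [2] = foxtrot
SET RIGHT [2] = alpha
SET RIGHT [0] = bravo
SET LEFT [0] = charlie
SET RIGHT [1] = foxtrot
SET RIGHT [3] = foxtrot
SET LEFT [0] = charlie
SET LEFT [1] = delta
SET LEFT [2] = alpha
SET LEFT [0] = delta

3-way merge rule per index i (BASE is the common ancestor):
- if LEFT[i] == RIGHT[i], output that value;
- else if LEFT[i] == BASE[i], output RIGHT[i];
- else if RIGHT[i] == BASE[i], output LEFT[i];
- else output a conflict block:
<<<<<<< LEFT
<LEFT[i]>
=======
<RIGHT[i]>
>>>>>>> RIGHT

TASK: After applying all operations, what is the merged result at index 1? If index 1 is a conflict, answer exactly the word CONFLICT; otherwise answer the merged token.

Answer: CONFLICT

Derivation:
Final LEFT:  [delta, delta, alpha, bravo]
Final RIGHT: [bravo, foxtrot, alpha, foxtrot]
i=0: BASE=echo L=delta R=bravo all differ -> CONFLICT
i=1: BASE=charlie L=delta R=foxtrot all differ -> CONFLICT
i=2: L=alpha R=alpha -> agree -> alpha
i=3: L=bravo=BASE, R=foxtrot -> take RIGHT -> foxtrot
Index 1 -> CONFLICT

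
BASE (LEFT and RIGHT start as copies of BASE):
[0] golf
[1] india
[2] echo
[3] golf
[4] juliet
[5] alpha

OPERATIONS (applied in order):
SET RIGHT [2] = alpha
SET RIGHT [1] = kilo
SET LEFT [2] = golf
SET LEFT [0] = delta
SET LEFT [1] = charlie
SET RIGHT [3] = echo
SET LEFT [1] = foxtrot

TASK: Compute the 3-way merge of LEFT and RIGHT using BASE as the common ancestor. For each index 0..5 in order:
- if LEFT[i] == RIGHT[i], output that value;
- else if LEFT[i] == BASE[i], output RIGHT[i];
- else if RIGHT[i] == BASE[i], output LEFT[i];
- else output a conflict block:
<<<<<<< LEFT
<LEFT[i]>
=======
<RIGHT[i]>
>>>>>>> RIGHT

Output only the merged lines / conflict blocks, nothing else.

Final LEFT:  [delta, foxtrot, golf, golf, juliet, alpha]
Final RIGHT: [golf, kilo, alpha, echo, juliet, alpha]
i=0: L=delta, R=golf=BASE -> take LEFT -> delta
i=1: BASE=india L=foxtrot R=kilo all differ -> CONFLICT
i=2: BASE=echo L=golf R=alpha all differ -> CONFLICT
i=3: L=golf=BASE, R=echo -> take RIGHT -> echo
i=4: L=juliet R=juliet -> agree -> juliet
i=5: L=alpha R=alpha -> agree -> alpha

Answer: delta
<<<<<<< LEFT
foxtrot
=======
kilo
>>>>>>> RIGHT
<<<<<<< LEFT
golf
=======
alpha
>>>>>>> RIGHT
echo
juliet
alpha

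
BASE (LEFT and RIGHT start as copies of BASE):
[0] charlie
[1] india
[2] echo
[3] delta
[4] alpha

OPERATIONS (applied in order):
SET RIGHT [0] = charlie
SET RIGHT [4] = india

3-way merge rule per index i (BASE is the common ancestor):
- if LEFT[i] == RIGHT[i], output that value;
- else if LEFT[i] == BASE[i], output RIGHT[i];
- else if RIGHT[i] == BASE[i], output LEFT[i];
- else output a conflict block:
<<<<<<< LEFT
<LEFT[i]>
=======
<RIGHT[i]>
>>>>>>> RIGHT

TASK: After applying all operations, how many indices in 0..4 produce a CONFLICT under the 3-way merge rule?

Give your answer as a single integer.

Answer: 0

Derivation:
Final LEFT:  [charlie, india, echo, delta, alpha]
Final RIGHT: [charlie, india, echo, delta, india]
i=0: L=charlie R=charlie -> agree -> charlie
i=1: L=india R=india -> agree -> india
i=2: L=echo R=echo -> agree -> echo
i=3: L=delta R=delta -> agree -> delta
i=4: L=alpha=BASE, R=india -> take RIGHT -> india
Conflict count: 0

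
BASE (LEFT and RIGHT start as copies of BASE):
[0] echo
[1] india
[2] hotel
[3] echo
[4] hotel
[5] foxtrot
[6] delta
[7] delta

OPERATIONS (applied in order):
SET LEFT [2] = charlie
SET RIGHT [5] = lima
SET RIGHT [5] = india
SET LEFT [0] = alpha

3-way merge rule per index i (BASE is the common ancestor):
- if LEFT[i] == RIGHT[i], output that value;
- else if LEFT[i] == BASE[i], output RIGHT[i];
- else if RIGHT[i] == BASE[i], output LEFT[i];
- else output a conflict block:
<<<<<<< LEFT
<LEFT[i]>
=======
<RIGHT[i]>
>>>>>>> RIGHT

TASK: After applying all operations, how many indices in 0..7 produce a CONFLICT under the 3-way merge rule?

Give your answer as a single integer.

Answer: 0

Derivation:
Final LEFT:  [alpha, india, charlie, echo, hotel, foxtrot, delta, delta]
Final RIGHT: [echo, india, hotel, echo, hotel, india, delta, delta]
i=0: L=alpha, R=echo=BASE -> take LEFT -> alpha
i=1: L=india R=india -> agree -> india
i=2: L=charlie, R=hotel=BASE -> take LEFT -> charlie
i=3: L=echo R=echo -> agree -> echo
i=4: L=hotel R=hotel -> agree -> hotel
i=5: L=foxtrot=BASE, R=india -> take RIGHT -> india
i=6: L=delta R=delta -> agree -> delta
i=7: L=delta R=delta -> agree -> delta
Conflict count: 0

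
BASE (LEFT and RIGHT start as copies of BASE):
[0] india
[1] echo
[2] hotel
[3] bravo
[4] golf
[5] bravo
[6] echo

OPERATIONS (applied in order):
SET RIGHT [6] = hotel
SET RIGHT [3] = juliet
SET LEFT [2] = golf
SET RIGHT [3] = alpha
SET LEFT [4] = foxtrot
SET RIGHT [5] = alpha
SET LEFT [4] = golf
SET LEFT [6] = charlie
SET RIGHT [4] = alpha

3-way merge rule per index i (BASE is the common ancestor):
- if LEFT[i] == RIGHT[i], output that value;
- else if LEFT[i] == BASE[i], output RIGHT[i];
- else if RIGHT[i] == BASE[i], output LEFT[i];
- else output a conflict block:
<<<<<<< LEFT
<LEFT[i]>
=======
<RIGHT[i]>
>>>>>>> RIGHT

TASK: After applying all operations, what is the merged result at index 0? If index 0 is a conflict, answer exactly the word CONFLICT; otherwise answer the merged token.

Final LEFT:  [india, echo, golf, bravo, golf, bravo, charlie]
Final RIGHT: [india, echo, hotel, alpha, alpha, alpha, hotel]
i=0: L=india R=india -> agree -> india
i=1: L=echo R=echo -> agree -> echo
i=2: L=golf, R=hotel=BASE -> take LEFT -> golf
i=3: L=bravo=BASE, R=alpha -> take RIGHT -> alpha
i=4: L=golf=BASE, R=alpha -> take RIGHT -> alpha
i=5: L=bravo=BASE, R=alpha -> take RIGHT -> alpha
i=6: BASE=echo L=charlie R=hotel all differ -> CONFLICT
Index 0 -> india

Answer: india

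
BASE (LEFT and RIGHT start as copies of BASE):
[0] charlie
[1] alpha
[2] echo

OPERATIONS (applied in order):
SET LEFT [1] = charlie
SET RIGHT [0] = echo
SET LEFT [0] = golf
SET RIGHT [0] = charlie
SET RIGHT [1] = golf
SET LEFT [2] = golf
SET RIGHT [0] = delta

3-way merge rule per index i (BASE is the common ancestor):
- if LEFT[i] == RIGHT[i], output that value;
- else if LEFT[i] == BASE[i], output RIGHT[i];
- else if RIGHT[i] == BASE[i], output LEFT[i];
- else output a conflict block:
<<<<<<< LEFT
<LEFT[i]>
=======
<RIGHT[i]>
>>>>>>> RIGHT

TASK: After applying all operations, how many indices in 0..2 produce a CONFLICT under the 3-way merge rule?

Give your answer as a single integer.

Answer: 2

Derivation:
Final LEFT:  [golf, charlie, golf]
Final RIGHT: [delta, golf, echo]
i=0: BASE=charlie L=golf R=delta all differ -> CONFLICT
i=1: BASE=alpha L=charlie R=golf all differ -> CONFLICT
i=2: L=golf, R=echo=BASE -> take LEFT -> golf
Conflict count: 2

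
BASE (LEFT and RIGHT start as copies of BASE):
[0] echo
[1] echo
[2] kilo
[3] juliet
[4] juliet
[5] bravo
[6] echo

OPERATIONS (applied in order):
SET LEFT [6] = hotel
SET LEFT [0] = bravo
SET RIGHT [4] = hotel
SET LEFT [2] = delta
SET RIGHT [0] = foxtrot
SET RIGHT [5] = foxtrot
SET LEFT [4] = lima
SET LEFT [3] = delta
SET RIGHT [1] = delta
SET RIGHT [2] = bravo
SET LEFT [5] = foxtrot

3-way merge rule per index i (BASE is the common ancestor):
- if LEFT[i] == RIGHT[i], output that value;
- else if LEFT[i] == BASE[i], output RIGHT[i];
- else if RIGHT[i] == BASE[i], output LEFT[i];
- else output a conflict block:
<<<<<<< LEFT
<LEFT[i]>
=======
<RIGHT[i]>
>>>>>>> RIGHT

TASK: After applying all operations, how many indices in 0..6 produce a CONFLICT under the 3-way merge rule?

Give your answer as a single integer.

Final LEFT:  [bravo, echo, delta, delta, lima, foxtrot, hotel]
Final RIGHT: [foxtrot, delta, bravo, juliet, hotel, foxtrot, echo]
i=0: BASE=echo L=bravo R=foxtrot all differ -> CONFLICT
i=1: L=echo=BASE, R=delta -> take RIGHT -> delta
i=2: BASE=kilo L=delta R=bravo all differ -> CONFLICT
i=3: L=delta, R=juliet=BASE -> take LEFT -> delta
i=4: BASE=juliet L=lima R=hotel all differ -> CONFLICT
i=5: L=foxtrot R=foxtrot -> agree -> foxtrot
i=6: L=hotel, R=echo=BASE -> take LEFT -> hotel
Conflict count: 3

Answer: 3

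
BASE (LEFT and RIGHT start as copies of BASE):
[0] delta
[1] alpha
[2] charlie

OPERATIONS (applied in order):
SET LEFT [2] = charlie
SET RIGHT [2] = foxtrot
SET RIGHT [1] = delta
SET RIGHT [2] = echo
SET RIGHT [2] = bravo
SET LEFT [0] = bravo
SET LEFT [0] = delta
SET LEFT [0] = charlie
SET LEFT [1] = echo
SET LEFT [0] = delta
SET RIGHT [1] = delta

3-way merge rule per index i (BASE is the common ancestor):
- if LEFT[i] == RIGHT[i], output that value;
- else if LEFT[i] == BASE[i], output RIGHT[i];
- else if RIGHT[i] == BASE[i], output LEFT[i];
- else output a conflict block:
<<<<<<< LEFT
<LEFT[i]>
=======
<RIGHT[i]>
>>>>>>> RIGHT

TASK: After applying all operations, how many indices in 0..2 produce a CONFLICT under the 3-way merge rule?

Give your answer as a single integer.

Final LEFT:  [delta, echo, charlie]
Final RIGHT: [delta, delta, bravo]
i=0: L=delta R=delta -> agree -> delta
i=1: BASE=alpha L=echo R=delta all differ -> CONFLICT
i=2: L=charlie=BASE, R=bravo -> take RIGHT -> bravo
Conflict count: 1

Answer: 1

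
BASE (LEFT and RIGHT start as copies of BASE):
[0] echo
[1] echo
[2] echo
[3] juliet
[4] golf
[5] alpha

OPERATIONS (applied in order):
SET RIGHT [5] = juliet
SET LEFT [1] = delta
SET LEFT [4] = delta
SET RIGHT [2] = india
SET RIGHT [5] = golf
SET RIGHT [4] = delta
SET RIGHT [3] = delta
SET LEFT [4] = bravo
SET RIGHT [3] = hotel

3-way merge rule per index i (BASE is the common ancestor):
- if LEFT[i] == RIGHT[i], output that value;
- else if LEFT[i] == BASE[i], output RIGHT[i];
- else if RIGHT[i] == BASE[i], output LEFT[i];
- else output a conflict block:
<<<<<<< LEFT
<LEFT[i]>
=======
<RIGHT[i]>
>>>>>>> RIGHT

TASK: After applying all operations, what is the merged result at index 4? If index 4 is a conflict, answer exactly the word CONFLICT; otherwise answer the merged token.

Final LEFT:  [echo, delta, echo, juliet, bravo, alpha]
Final RIGHT: [echo, echo, india, hotel, delta, golf]
i=0: L=echo R=echo -> agree -> echo
i=1: L=delta, R=echo=BASE -> take LEFT -> delta
i=2: L=echo=BASE, R=india -> take RIGHT -> india
i=3: L=juliet=BASE, R=hotel -> take RIGHT -> hotel
i=4: BASE=golf L=bravo R=delta all differ -> CONFLICT
i=5: L=alpha=BASE, R=golf -> take RIGHT -> golf
Index 4 -> CONFLICT

Answer: CONFLICT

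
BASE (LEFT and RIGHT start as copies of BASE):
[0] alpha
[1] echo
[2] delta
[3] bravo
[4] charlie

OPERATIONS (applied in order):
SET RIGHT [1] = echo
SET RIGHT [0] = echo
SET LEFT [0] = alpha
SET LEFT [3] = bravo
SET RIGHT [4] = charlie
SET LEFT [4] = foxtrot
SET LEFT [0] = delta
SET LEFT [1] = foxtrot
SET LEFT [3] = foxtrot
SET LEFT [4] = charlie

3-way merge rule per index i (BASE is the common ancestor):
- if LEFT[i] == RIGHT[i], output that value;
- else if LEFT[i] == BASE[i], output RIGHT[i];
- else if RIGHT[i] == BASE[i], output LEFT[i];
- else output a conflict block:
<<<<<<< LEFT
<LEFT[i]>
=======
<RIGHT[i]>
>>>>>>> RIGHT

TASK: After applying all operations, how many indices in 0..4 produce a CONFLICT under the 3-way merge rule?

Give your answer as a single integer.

Final LEFT:  [delta, foxtrot, delta, foxtrot, charlie]
Final RIGHT: [echo, echo, delta, bravo, charlie]
i=0: BASE=alpha L=delta R=echo all differ -> CONFLICT
i=1: L=foxtrot, R=echo=BASE -> take LEFT -> foxtrot
i=2: L=delta R=delta -> agree -> delta
i=3: L=foxtrot, R=bravo=BASE -> take LEFT -> foxtrot
i=4: L=charlie R=charlie -> agree -> charlie
Conflict count: 1

Answer: 1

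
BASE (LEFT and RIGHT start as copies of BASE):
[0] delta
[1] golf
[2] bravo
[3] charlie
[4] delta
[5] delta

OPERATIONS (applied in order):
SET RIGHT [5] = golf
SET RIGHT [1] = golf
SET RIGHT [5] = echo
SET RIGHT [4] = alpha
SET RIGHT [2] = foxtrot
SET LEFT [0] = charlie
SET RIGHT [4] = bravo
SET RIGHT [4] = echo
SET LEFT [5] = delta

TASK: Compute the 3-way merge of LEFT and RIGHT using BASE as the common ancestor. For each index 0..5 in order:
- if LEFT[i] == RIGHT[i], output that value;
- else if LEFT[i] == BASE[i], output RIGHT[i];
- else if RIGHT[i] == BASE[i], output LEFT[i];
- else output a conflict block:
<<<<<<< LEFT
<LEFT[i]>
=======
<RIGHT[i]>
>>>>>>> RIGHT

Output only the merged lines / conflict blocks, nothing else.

Final LEFT:  [charlie, golf, bravo, charlie, delta, delta]
Final RIGHT: [delta, golf, foxtrot, charlie, echo, echo]
i=0: L=charlie, R=delta=BASE -> take LEFT -> charlie
i=1: L=golf R=golf -> agree -> golf
i=2: L=bravo=BASE, R=foxtrot -> take RIGHT -> foxtrot
i=3: L=charlie R=charlie -> agree -> charlie
i=4: L=delta=BASE, R=echo -> take RIGHT -> echo
i=5: L=delta=BASE, R=echo -> take RIGHT -> echo

Answer: charlie
golf
foxtrot
charlie
echo
echo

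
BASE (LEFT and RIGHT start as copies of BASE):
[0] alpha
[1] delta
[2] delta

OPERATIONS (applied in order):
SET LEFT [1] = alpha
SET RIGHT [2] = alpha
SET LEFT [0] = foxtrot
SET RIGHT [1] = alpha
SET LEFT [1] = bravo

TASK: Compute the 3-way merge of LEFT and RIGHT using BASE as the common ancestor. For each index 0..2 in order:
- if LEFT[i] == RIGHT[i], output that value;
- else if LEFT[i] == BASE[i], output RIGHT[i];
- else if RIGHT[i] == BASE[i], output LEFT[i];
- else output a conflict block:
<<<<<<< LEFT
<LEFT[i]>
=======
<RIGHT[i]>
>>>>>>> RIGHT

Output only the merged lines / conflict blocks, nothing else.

Answer: foxtrot
<<<<<<< LEFT
bravo
=======
alpha
>>>>>>> RIGHT
alpha

Derivation:
Final LEFT:  [foxtrot, bravo, delta]
Final RIGHT: [alpha, alpha, alpha]
i=0: L=foxtrot, R=alpha=BASE -> take LEFT -> foxtrot
i=1: BASE=delta L=bravo R=alpha all differ -> CONFLICT
i=2: L=delta=BASE, R=alpha -> take RIGHT -> alpha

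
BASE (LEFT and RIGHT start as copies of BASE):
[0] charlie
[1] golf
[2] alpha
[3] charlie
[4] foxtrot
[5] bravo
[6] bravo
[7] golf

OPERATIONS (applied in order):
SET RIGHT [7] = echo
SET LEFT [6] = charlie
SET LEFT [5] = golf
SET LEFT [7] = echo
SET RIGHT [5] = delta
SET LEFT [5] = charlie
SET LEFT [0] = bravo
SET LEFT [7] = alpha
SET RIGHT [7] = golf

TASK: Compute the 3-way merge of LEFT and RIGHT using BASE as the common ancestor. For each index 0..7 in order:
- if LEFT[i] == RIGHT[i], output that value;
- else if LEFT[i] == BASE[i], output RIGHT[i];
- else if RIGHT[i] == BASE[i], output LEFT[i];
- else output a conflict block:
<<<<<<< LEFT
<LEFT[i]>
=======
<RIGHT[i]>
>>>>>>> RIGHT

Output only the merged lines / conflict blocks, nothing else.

Answer: bravo
golf
alpha
charlie
foxtrot
<<<<<<< LEFT
charlie
=======
delta
>>>>>>> RIGHT
charlie
alpha

Derivation:
Final LEFT:  [bravo, golf, alpha, charlie, foxtrot, charlie, charlie, alpha]
Final RIGHT: [charlie, golf, alpha, charlie, foxtrot, delta, bravo, golf]
i=0: L=bravo, R=charlie=BASE -> take LEFT -> bravo
i=1: L=golf R=golf -> agree -> golf
i=2: L=alpha R=alpha -> agree -> alpha
i=3: L=charlie R=charlie -> agree -> charlie
i=4: L=foxtrot R=foxtrot -> agree -> foxtrot
i=5: BASE=bravo L=charlie R=delta all differ -> CONFLICT
i=6: L=charlie, R=bravo=BASE -> take LEFT -> charlie
i=7: L=alpha, R=golf=BASE -> take LEFT -> alpha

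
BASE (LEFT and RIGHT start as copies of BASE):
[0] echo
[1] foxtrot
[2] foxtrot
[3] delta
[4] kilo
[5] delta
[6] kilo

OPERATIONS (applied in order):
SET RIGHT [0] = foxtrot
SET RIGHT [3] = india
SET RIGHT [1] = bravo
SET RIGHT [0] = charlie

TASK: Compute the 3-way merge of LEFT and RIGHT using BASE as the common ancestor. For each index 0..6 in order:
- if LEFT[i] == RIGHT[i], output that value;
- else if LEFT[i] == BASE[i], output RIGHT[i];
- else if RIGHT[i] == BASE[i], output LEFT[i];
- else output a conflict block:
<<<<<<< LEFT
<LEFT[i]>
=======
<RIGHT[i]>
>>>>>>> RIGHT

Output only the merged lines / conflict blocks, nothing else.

Final LEFT:  [echo, foxtrot, foxtrot, delta, kilo, delta, kilo]
Final RIGHT: [charlie, bravo, foxtrot, india, kilo, delta, kilo]
i=0: L=echo=BASE, R=charlie -> take RIGHT -> charlie
i=1: L=foxtrot=BASE, R=bravo -> take RIGHT -> bravo
i=2: L=foxtrot R=foxtrot -> agree -> foxtrot
i=3: L=delta=BASE, R=india -> take RIGHT -> india
i=4: L=kilo R=kilo -> agree -> kilo
i=5: L=delta R=delta -> agree -> delta
i=6: L=kilo R=kilo -> agree -> kilo

Answer: charlie
bravo
foxtrot
india
kilo
delta
kilo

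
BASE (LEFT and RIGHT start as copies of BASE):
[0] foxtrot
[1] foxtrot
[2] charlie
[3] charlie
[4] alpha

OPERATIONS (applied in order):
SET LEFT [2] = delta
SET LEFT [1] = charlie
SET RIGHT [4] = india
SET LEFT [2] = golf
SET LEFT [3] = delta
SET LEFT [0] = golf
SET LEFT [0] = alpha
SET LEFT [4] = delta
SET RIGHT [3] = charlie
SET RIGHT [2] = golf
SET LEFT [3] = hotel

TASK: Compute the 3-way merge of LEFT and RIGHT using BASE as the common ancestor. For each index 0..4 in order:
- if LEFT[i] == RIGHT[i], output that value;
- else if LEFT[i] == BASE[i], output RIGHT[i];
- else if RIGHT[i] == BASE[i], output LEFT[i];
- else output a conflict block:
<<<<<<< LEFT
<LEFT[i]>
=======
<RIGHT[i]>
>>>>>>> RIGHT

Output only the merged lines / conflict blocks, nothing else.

Final LEFT:  [alpha, charlie, golf, hotel, delta]
Final RIGHT: [foxtrot, foxtrot, golf, charlie, india]
i=0: L=alpha, R=foxtrot=BASE -> take LEFT -> alpha
i=1: L=charlie, R=foxtrot=BASE -> take LEFT -> charlie
i=2: L=golf R=golf -> agree -> golf
i=3: L=hotel, R=charlie=BASE -> take LEFT -> hotel
i=4: BASE=alpha L=delta R=india all differ -> CONFLICT

Answer: alpha
charlie
golf
hotel
<<<<<<< LEFT
delta
=======
india
>>>>>>> RIGHT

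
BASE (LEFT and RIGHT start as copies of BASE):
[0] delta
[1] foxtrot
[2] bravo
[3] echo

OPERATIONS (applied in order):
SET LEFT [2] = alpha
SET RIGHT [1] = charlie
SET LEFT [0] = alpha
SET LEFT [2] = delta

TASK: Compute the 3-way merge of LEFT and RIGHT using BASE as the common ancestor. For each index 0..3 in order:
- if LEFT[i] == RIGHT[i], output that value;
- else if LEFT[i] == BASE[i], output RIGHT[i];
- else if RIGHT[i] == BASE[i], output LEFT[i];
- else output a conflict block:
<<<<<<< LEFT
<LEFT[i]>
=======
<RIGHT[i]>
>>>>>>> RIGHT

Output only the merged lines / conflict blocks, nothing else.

Final LEFT:  [alpha, foxtrot, delta, echo]
Final RIGHT: [delta, charlie, bravo, echo]
i=0: L=alpha, R=delta=BASE -> take LEFT -> alpha
i=1: L=foxtrot=BASE, R=charlie -> take RIGHT -> charlie
i=2: L=delta, R=bravo=BASE -> take LEFT -> delta
i=3: L=echo R=echo -> agree -> echo

Answer: alpha
charlie
delta
echo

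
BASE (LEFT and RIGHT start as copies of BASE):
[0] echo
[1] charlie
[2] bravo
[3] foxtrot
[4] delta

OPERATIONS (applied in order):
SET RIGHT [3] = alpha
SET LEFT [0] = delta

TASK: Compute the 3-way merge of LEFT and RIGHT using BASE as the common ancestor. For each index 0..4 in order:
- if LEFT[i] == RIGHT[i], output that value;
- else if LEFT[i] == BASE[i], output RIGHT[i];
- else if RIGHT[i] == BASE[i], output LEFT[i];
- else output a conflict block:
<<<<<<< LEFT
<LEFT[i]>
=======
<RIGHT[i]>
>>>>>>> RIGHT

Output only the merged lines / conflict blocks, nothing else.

Answer: delta
charlie
bravo
alpha
delta

Derivation:
Final LEFT:  [delta, charlie, bravo, foxtrot, delta]
Final RIGHT: [echo, charlie, bravo, alpha, delta]
i=0: L=delta, R=echo=BASE -> take LEFT -> delta
i=1: L=charlie R=charlie -> agree -> charlie
i=2: L=bravo R=bravo -> agree -> bravo
i=3: L=foxtrot=BASE, R=alpha -> take RIGHT -> alpha
i=4: L=delta R=delta -> agree -> delta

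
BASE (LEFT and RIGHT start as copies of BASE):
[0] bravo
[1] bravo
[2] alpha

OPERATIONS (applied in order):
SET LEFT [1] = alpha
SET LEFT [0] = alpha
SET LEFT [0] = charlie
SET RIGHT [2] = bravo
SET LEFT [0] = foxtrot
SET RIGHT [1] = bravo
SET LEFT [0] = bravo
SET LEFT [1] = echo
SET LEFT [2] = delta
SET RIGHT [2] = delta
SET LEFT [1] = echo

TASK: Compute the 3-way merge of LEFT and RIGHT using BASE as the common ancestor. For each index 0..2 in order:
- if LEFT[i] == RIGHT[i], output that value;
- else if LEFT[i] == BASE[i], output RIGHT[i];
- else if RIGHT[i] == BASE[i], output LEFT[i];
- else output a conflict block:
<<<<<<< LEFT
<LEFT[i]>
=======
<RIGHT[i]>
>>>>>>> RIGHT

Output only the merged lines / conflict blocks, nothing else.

Answer: bravo
echo
delta

Derivation:
Final LEFT:  [bravo, echo, delta]
Final RIGHT: [bravo, bravo, delta]
i=0: L=bravo R=bravo -> agree -> bravo
i=1: L=echo, R=bravo=BASE -> take LEFT -> echo
i=2: L=delta R=delta -> agree -> delta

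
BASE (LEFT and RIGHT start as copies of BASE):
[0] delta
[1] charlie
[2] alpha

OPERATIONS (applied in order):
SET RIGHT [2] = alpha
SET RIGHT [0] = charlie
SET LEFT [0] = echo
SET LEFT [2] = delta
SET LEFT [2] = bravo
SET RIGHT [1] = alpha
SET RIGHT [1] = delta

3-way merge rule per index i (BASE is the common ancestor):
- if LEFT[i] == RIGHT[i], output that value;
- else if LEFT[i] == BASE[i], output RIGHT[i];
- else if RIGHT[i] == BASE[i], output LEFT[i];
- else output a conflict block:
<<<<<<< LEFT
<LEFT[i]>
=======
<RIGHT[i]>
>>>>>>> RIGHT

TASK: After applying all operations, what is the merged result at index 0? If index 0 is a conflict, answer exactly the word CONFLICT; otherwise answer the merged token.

Final LEFT:  [echo, charlie, bravo]
Final RIGHT: [charlie, delta, alpha]
i=0: BASE=delta L=echo R=charlie all differ -> CONFLICT
i=1: L=charlie=BASE, R=delta -> take RIGHT -> delta
i=2: L=bravo, R=alpha=BASE -> take LEFT -> bravo
Index 0 -> CONFLICT

Answer: CONFLICT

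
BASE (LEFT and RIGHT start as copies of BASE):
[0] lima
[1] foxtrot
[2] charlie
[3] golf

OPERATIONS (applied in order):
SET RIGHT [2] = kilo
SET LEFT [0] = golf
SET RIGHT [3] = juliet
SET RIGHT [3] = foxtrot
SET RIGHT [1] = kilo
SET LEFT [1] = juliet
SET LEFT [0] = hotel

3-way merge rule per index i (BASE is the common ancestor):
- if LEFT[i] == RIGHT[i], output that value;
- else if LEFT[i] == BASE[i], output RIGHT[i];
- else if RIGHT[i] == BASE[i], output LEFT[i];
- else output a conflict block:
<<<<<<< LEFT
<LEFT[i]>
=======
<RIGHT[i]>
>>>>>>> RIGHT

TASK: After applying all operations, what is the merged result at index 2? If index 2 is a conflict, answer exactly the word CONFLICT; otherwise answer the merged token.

Answer: kilo

Derivation:
Final LEFT:  [hotel, juliet, charlie, golf]
Final RIGHT: [lima, kilo, kilo, foxtrot]
i=0: L=hotel, R=lima=BASE -> take LEFT -> hotel
i=1: BASE=foxtrot L=juliet R=kilo all differ -> CONFLICT
i=2: L=charlie=BASE, R=kilo -> take RIGHT -> kilo
i=3: L=golf=BASE, R=foxtrot -> take RIGHT -> foxtrot
Index 2 -> kilo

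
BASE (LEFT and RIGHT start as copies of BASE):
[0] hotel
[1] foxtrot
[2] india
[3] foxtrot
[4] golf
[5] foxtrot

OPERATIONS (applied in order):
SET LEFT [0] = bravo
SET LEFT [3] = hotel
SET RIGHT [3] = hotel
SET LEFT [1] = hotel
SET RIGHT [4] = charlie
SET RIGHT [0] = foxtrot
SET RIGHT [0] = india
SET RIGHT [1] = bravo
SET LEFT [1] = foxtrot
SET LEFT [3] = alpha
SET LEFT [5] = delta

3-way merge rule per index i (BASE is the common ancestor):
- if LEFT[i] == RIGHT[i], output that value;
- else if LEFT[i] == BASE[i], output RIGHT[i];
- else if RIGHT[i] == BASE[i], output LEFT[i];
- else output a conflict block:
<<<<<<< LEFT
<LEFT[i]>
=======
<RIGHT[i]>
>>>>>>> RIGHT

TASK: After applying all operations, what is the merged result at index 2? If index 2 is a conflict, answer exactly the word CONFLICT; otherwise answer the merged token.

Answer: india

Derivation:
Final LEFT:  [bravo, foxtrot, india, alpha, golf, delta]
Final RIGHT: [india, bravo, india, hotel, charlie, foxtrot]
i=0: BASE=hotel L=bravo R=india all differ -> CONFLICT
i=1: L=foxtrot=BASE, R=bravo -> take RIGHT -> bravo
i=2: L=india R=india -> agree -> india
i=3: BASE=foxtrot L=alpha R=hotel all differ -> CONFLICT
i=4: L=golf=BASE, R=charlie -> take RIGHT -> charlie
i=5: L=delta, R=foxtrot=BASE -> take LEFT -> delta
Index 2 -> india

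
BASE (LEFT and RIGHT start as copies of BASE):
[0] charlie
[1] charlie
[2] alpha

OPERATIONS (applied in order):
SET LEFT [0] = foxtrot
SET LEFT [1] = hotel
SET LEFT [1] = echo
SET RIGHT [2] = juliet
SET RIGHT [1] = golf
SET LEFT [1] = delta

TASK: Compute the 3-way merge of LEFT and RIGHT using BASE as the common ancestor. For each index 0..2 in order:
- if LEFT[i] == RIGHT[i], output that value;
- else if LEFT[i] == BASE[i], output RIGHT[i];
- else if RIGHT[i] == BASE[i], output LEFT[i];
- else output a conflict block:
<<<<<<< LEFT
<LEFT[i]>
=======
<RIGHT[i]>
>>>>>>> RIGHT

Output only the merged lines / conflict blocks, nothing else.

Answer: foxtrot
<<<<<<< LEFT
delta
=======
golf
>>>>>>> RIGHT
juliet

Derivation:
Final LEFT:  [foxtrot, delta, alpha]
Final RIGHT: [charlie, golf, juliet]
i=0: L=foxtrot, R=charlie=BASE -> take LEFT -> foxtrot
i=1: BASE=charlie L=delta R=golf all differ -> CONFLICT
i=2: L=alpha=BASE, R=juliet -> take RIGHT -> juliet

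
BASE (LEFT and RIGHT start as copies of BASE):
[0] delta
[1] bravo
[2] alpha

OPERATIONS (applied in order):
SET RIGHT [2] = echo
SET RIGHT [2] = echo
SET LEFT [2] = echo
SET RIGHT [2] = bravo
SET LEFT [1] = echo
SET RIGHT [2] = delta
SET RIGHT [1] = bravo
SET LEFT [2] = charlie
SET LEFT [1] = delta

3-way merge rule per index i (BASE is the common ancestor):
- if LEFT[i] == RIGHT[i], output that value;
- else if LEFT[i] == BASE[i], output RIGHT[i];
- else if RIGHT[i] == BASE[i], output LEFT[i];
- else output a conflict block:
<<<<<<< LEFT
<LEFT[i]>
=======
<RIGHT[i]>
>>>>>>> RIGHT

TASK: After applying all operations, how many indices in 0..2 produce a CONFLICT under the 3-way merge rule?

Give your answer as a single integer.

Final LEFT:  [delta, delta, charlie]
Final RIGHT: [delta, bravo, delta]
i=0: L=delta R=delta -> agree -> delta
i=1: L=delta, R=bravo=BASE -> take LEFT -> delta
i=2: BASE=alpha L=charlie R=delta all differ -> CONFLICT
Conflict count: 1

Answer: 1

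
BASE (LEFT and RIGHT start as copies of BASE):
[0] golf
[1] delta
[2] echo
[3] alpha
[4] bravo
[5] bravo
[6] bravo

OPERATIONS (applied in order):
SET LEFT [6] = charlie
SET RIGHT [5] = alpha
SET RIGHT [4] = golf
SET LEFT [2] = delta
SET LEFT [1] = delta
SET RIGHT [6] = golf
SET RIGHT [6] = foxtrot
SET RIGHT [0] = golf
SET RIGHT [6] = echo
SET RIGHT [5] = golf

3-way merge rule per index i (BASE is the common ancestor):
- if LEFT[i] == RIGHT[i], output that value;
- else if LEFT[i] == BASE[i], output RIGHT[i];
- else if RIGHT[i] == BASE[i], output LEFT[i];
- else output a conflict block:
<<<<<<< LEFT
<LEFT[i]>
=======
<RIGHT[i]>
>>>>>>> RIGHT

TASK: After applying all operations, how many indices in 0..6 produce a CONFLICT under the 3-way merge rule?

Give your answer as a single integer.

Answer: 1

Derivation:
Final LEFT:  [golf, delta, delta, alpha, bravo, bravo, charlie]
Final RIGHT: [golf, delta, echo, alpha, golf, golf, echo]
i=0: L=golf R=golf -> agree -> golf
i=1: L=delta R=delta -> agree -> delta
i=2: L=delta, R=echo=BASE -> take LEFT -> delta
i=3: L=alpha R=alpha -> agree -> alpha
i=4: L=bravo=BASE, R=golf -> take RIGHT -> golf
i=5: L=bravo=BASE, R=golf -> take RIGHT -> golf
i=6: BASE=bravo L=charlie R=echo all differ -> CONFLICT
Conflict count: 1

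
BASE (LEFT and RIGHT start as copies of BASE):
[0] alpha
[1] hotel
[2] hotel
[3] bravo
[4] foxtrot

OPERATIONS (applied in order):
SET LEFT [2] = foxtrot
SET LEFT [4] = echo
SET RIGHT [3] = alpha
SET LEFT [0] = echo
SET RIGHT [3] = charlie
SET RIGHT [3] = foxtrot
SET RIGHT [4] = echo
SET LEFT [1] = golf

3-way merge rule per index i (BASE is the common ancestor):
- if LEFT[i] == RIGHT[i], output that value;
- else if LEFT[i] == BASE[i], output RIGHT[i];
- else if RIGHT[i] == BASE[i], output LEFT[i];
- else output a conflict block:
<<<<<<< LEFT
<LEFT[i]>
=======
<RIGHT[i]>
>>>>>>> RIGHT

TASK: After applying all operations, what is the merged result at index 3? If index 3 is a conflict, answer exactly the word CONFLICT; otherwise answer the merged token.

Final LEFT:  [echo, golf, foxtrot, bravo, echo]
Final RIGHT: [alpha, hotel, hotel, foxtrot, echo]
i=0: L=echo, R=alpha=BASE -> take LEFT -> echo
i=1: L=golf, R=hotel=BASE -> take LEFT -> golf
i=2: L=foxtrot, R=hotel=BASE -> take LEFT -> foxtrot
i=3: L=bravo=BASE, R=foxtrot -> take RIGHT -> foxtrot
i=4: L=echo R=echo -> agree -> echo
Index 3 -> foxtrot

Answer: foxtrot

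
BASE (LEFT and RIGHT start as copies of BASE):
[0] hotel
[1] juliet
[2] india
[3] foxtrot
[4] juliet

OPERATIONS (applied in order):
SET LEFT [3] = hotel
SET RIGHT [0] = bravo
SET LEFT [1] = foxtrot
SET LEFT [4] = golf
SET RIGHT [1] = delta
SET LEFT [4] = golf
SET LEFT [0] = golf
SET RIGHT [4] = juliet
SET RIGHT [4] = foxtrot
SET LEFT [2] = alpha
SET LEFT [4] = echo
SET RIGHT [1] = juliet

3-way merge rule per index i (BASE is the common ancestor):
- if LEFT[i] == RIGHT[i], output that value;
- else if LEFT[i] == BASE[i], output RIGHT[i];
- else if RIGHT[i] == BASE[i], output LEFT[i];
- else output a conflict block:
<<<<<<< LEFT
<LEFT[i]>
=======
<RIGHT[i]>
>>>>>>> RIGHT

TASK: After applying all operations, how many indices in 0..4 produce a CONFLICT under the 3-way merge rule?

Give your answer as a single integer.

Answer: 2

Derivation:
Final LEFT:  [golf, foxtrot, alpha, hotel, echo]
Final RIGHT: [bravo, juliet, india, foxtrot, foxtrot]
i=0: BASE=hotel L=golf R=bravo all differ -> CONFLICT
i=1: L=foxtrot, R=juliet=BASE -> take LEFT -> foxtrot
i=2: L=alpha, R=india=BASE -> take LEFT -> alpha
i=3: L=hotel, R=foxtrot=BASE -> take LEFT -> hotel
i=4: BASE=juliet L=echo R=foxtrot all differ -> CONFLICT
Conflict count: 2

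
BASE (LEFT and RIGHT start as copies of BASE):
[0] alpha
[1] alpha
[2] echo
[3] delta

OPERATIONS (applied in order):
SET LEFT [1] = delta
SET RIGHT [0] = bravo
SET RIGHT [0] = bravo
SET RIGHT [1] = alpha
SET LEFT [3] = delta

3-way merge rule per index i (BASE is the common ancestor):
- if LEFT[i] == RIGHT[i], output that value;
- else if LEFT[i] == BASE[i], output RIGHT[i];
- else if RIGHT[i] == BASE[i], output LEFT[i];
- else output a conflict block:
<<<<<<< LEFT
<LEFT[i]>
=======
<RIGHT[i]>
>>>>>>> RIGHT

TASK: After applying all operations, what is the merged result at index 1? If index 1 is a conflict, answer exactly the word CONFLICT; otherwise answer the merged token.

Answer: delta

Derivation:
Final LEFT:  [alpha, delta, echo, delta]
Final RIGHT: [bravo, alpha, echo, delta]
i=0: L=alpha=BASE, R=bravo -> take RIGHT -> bravo
i=1: L=delta, R=alpha=BASE -> take LEFT -> delta
i=2: L=echo R=echo -> agree -> echo
i=3: L=delta R=delta -> agree -> delta
Index 1 -> delta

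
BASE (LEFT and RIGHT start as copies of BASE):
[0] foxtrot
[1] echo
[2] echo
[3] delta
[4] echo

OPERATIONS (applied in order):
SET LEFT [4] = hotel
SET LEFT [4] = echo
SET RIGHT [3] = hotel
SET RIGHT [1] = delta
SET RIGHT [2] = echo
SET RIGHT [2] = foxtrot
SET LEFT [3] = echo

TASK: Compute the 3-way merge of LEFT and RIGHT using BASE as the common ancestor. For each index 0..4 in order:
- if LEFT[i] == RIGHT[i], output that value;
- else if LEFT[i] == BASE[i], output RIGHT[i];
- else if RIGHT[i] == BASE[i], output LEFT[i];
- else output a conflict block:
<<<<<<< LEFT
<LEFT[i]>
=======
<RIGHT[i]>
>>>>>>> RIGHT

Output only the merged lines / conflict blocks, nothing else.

Answer: foxtrot
delta
foxtrot
<<<<<<< LEFT
echo
=======
hotel
>>>>>>> RIGHT
echo

Derivation:
Final LEFT:  [foxtrot, echo, echo, echo, echo]
Final RIGHT: [foxtrot, delta, foxtrot, hotel, echo]
i=0: L=foxtrot R=foxtrot -> agree -> foxtrot
i=1: L=echo=BASE, R=delta -> take RIGHT -> delta
i=2: L=echo=BASE, R=foxtrot -> take RIGHT -> foxtrot
i=3: BASE=delta L=echo R=hotel all differ -> CONFLICT
i=4: L=echo R=echo -> agree -> echo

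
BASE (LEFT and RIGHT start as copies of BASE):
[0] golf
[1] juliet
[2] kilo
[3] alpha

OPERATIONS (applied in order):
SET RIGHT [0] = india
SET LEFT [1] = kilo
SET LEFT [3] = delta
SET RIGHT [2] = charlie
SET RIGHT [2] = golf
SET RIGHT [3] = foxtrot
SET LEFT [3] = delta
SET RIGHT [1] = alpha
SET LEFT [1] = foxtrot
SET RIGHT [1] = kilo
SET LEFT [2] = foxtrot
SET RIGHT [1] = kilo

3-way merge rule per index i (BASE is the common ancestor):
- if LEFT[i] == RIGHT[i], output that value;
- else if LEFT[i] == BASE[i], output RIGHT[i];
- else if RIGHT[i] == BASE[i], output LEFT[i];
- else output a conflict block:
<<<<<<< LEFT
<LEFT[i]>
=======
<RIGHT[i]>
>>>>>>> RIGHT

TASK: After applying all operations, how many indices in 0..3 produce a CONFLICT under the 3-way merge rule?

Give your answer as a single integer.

Final LEFT:  [golf, foxtrot, foxtrot, delta]
Final RIGHT: [india, kilo, golf, foxtrot]
i=0: L=golf=BASE, R=india -> take RIGHT -> india
i=1: BASE=juliet L=foxtrot R=kilo all differ -> CONFLICT
i=2: BASE=kilo L=foxtrot R=golf all differ -> CONFLICT
i=3: BASE=alpha L=delta R=foxtrot all differ -> CONFLICT
Conflict count: 3

Answer: 3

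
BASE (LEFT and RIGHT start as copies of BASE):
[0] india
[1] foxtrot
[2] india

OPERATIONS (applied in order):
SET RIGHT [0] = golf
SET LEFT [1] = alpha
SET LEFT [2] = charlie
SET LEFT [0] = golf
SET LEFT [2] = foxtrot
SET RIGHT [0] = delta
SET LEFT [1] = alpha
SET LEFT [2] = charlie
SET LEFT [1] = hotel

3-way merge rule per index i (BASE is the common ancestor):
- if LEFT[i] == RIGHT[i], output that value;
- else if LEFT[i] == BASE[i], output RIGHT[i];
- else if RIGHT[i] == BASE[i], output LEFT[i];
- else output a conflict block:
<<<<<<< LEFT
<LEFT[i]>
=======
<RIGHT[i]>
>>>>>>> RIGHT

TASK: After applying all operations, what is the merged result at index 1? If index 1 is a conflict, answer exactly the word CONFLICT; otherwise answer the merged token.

Answer: hotel

Derivation:
Final LEFT:  [golf, hotel, charlie]
Final RIGHT: [delta, foxtrot, india]
i=0: BASE=india L=golf R=delta all differ -> CONFLICT
i=1: L=hotel, R=foxtrot=BASE -> take LEFT -> hotel
i=2: L=charlie, R=india=BASE -> take LEFT -> charlie
Index 1 -> hotel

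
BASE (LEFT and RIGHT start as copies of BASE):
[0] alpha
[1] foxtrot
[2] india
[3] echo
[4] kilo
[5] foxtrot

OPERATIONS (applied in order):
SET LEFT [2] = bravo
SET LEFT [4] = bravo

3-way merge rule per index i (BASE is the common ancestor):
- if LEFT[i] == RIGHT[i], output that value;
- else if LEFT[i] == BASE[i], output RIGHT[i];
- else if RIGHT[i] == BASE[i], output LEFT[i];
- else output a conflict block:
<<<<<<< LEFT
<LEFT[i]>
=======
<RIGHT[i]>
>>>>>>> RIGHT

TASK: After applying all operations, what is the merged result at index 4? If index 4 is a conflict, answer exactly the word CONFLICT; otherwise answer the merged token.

Final LEFT:  [alpha, foxtrot, bravo, echo, bravo, foxtrot]
Final RIGHT: [alpha, foxtrot, india, echo, kilo, foxtrot]
i=0: L=alpha R=alpha -> agree -> alpha
i=1: L=foxtrot R=foxtrot -> agree -> foxtrot
i=2: L=bravo, R=india=BASE -> take LEFT -> bravo
i=3: L=echo R=echo -> agree -> echo
i=4: L=bravo, R=kilo=BASE -> take LEFT -> bravo
i=5: L=foxtrot R=foxtrot -> agree -> foxtrot
Index 4 -> bravo

Answer: bravo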